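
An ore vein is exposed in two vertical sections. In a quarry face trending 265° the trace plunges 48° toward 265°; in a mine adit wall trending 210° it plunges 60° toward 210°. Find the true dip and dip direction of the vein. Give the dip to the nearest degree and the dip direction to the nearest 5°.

Represent each trace as a vector plunging at its apparent dip toward its trend (east-north-up frame): v₁ = (-0.667, -0.058, -0.743), v₂ = (-0.250, -0.433, -0.866).
Cross product v₁ × v₂ gives the pole to the plane: n ∝ (-0.271, -0.391, 0.274).
tan δ = √(n_x²+n_y²)/n_z = 0.476/0.274, so δ = 60.1°.
The horizontal component of n points toward azimuth atan2(n_x, n_y) = 215°, the dip direction.

true dip 60°, dip direction 215°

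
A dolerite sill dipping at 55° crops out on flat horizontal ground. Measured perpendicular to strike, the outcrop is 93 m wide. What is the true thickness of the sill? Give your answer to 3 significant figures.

True thickness t = w · sin(dip) = 93 × sin 55°
t = 93 × 0.8192 = 76.181 m

76.2 m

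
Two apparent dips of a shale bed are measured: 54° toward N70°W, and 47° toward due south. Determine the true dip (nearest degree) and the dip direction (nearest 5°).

true dip 65°, dip direction 240°

The two traces are lines in the plane: v₁ = (sin 290°·cos 54°, cos 290°·cos 54°, −sin 54°), v₂ = (sin 180°·cos 47°, cos 180°·cos 47°, −sin 47°).
The plane normal is n = v₁ × v₂ ∝ (-0.699, -0.404, 0.377).
True dip = arccos(n_z / |n|) = arccos(0.4229) = 65.0°.
Dip direction = atan2(-0.699, -0.404) = 240° (azimuth of n's horizontal projection).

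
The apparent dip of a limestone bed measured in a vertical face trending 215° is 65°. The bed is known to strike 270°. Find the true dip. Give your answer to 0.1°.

69.1°

The section is 55° from the strike.
tan(true dip) = tan 65° / sin 55° = 2.6180
true dip = arctan 2.6180 = 69.09°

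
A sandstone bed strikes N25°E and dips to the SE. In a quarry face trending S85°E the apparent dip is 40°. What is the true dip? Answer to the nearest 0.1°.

41.8°

β = acute angle between strike N25°E and section S85°E = 70°.
tan(true dip) = tan 40° / sin 70° = 0.8930
δ = arctan(0.8930) = 41.76°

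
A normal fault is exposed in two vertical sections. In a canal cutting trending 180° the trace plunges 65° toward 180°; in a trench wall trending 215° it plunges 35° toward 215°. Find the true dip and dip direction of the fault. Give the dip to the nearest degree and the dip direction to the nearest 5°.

true dip 71°, dip direction 140°

Represent each trace as a vector plunging at its apparent dip toward its trend (east-north-up frame): v₁ = (0.000, -0.423, -0.906), v₂ = (-0.470, -0.671, -0.574).
n = v₁ × v₂ = (0.366, -0.426, 0.199) (taken with n_z > 0).
True dip = arccos(n_z / |n|) = arccos(0.3335) = 70.5°.
The horizontal component of n points toward azimuth atan2(n_x, n_y) = 139°, the dip direction.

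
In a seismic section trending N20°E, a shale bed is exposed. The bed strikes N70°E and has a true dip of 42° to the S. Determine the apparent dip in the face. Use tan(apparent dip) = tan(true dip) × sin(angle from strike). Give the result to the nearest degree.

35°

The section lies 50° from the strike.
tan α = tan 42° × sin 50° = 0.9004 × 0.7660 = 0.6897
apparent dip = arctan 0.6897 = 34.60°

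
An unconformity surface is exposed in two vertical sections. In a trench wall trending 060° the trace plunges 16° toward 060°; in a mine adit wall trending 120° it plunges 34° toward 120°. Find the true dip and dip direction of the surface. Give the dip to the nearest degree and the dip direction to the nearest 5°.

The two traces are lines in the plane: v₁ = (sin 60°·cos 16°, cos 60°·cos 16°, −sin 16°), v₂ = (sin 120°·cos 34°, cos 120°·cos 34°, −sin 34°).
Cross product v₁ × v₂ gives the pole to the plane: n ∝ (0.383, -0.268, 0.690).
tan δ = √(n_x²+n_y²)/n_z = 0.467/0.690, so δ = 34.1°.
Dip direction = azimuth of (n_x, n_y) = atan2(0.383, -0.268) = 125°.

true dip 34°, dip direction 125°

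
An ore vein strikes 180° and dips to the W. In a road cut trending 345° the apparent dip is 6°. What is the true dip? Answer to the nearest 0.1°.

22.1°

The section is 15° from the strike.
tan(true dip) = tan 6° / sin 15° = 0.4061
δ = arctan(0.4061) = 22.10°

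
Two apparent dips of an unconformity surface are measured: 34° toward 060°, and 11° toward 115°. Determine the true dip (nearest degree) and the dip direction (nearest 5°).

true dip 36°, dip direction 040°

The two traces are lines in the plane: v₁ = (sin 60°·cos 34°, cos 60°·cos 34°, −sin 34°), v₂ = (sin 115°·cos 11°, cos 115°·cos 11°, −sin 11°).
Cross product v₁ × v₂ gives the pole to the plane: n ∝ (0.311, 0.360, 0.667).
True dip = arccos(n_z / |n|) = arccos(0.8137) = 35.5°.
The horizontal component of n points toward azimuth atan2(n_x, n_y) = 41°, the dip direction.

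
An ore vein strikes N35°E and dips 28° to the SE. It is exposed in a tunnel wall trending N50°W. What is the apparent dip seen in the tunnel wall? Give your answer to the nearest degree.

28°

The section lies 85° from the strike.
tan(apparent dip) = tan 28° · sin 85° = 0.5297
α = arctan(0.5297) = 27.91°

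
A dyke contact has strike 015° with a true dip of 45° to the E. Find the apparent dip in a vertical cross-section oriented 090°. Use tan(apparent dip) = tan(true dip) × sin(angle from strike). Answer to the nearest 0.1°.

44.0°

Angle between strike (015°) and section (090°): β = 75°.
tan(apparent dip) = tan 45° · sin 75° = 0.9659
apparent dip = arctan 0.9659 = 44.01°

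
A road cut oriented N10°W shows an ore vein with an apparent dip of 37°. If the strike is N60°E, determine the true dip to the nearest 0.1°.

38.7°

β = acute angle between strike N60°E and section N10°W = 70°.
tan(true dip) = tan 37° / sin 70° = 0.8019
true dip = arctan 0.8019 = 38.73°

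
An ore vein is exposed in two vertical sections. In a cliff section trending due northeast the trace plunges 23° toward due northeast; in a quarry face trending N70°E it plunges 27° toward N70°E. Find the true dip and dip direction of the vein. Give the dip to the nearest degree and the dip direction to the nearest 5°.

true dip 27°, dip direction 080°

Each apparent-dip line lies in the plane. As unit vectors (x east, y north, z up), v₁ plunges 23°→due northeast and v₂ plunges 27°→N70°E.
The plane normal is n = v₁ × v₂ ∝ (0.176, 0.032, 0.347).
Dip δ = arctan(|n_h|/n_z) = arctan(0.179/0.347) = 27.3°.
Dip direction = atan2(0.176, 0.032) = 80° (azimuth of n's horizontal projection).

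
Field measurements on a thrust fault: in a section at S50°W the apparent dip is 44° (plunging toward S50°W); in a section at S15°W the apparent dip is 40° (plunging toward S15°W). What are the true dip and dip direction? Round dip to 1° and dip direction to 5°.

true dip 44°, dip direction 225°

Each apparent-dip line lies in the plane. As unit vectors (x east, y north, z up), v₁ plunges 44°→S50°W and v₂ plunges 40°→S15°W.
Cross product v₁ × v₂ gives the pole to the plane: n ∝ (-0.217, -0.216, 0.316).
Dip δ = arctan(|n_h|/n_z) = arctan(0.306/0.316) = 44.1°.
Dip direction = atan2(-0.217, -0.216) = 225° (azimuth of n's horizontal projection).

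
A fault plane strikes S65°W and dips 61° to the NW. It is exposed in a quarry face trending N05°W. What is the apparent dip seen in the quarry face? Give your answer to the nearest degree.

Angle between strike (S65°W) and section (N05°W): β = 70°.
tan α = tan 61° × sin 70° = 1.8040 × 0.9397 = 1.6953
apparent dip = arctan 1.6953 = 59.46°

59°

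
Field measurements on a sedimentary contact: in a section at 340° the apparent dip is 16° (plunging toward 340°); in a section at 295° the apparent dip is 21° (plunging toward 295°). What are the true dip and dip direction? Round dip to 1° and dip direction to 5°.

true dip 21°, dip direction 300°

Each apparent-dip line lies in the plane. As unit vectors (x east, y north, z up), v₁ plunges 16°→340° and v₂ plunges 21°→295°.
The plane normal is n = v₁ × v₂ ∝ (-0.215, 0.115, 0.635).
Dip δ = arctan(|n_h|/n_z) = arctan(0.244/0.635) = 21.0°.
The horizontal component of n points toward azimuth atan2(n_x, n_y) = 298°, the dip direction.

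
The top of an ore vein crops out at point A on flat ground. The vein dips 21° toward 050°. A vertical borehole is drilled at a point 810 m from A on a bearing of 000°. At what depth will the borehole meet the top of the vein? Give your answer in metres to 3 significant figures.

The hole lies 50° from the dip direction, so the down-dip offset is 810 × cos 50° = 520.66 m.
Depth = down-dip offset × tan(dip) = 520.66 × tan 21° = 520.66 × 0.3839
Depth = 199.86 m

200 m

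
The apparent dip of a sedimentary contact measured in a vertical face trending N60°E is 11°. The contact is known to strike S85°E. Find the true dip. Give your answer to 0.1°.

β = acute angle between strike S85°E and section N60°E = 35°.
tan(true dip) = tan 11° / sin 35° = 0.3389
true dip = arctan 0.3389 = 18.72°

18.7°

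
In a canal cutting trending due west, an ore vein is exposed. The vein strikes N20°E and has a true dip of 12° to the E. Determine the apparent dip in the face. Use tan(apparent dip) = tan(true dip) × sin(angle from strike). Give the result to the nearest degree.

The strike is N20°E and the section trends due west; the acute angle between them is β = 70°.
tan(apparent dip) = tan 12° · sin 70° = 0.1997
apparent dip = arctan 0.1997 = 11.30°

11°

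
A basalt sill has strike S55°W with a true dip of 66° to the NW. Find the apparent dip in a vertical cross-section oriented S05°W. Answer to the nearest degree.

The section lies 50° from the strike.
tan(apparent dip) = tan 66° · sin 50° = 1.7206
apparent dip = arctan 1.7206 = 59.83°

60°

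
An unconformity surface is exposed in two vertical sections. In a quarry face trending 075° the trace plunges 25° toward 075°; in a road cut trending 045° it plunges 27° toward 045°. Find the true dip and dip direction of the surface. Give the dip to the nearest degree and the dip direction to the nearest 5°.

true dip 27°, dip direction 050°

The two traces are lines in the plane: v₁ = (sin 75°·cos 25°, cos 75°·cos 25°, −sin 25°), v₂ = (sin 45°·cos 27°, cos 45°·cos 27°, −sin 27°).
The plane normal is n = v₁ × v₂ ∝ (0.160, 0.131, 0.404).
tan δ = √(n_x²+n_y²)/n_z = 0.207/0.404, so δ = 27.1°.
Dip direction = atan2(0.160, 0.131) = 51° (azimuth of n's horizontal projection).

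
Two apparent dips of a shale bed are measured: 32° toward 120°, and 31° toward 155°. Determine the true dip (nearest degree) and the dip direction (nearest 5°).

true dip 33°, dip direction 135°

Represent each trace as a vector plunging at its apparent dip toward its trend (east-north-up frame): v₁ = (0.734, -0.424, -0.530), v₂ = (0.362, -0.777, -0.515).
Cross product v₁ × v₂ gives the pole to the plane: n ∝ (0.193, -0.186, 0.417).
True dip = arccos(n_z / |n|) = arccos(0.8408) = 32.8°.
The horizontal component of n points toward azimuth atan2(n_x, n_y) = 134°, the dip direction.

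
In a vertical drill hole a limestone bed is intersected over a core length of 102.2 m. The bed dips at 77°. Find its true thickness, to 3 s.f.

23.0 m

True thickness t = h · cos(dip) = 102.2 × cos 77°
t = 102.2 × 0.2250 = 22.990 m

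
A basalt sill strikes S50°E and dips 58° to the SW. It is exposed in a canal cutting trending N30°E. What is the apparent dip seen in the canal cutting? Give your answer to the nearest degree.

The section lies 80° from the strike.
tan α = tan 58° × sin 80° = 1.6003 × 0.9848 = 1.5760
α = arctan(1.5760) = 57.60°

58°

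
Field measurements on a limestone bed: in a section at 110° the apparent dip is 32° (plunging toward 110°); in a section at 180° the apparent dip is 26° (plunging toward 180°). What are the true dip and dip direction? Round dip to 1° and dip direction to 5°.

true dip 35°, dip direction 135°

Represent each trace as a vector plunging at its apparent dip toward its trend (east-north-up frame): v₁ = (0.797, -0.290, -0.530), v₂ = (0.000, -0.899, -0.438).
The plane normal is n = v₁ × v₂ ∝ (0.349, -0.349, 0.716).
tan δ = √(n_x²+n_y²)/n_z = 0.494/0.716, so δ = 34.6°.
Dip direction = azimuth of (n_x, n_y) = atan2(0.349, -0.349) = 135°.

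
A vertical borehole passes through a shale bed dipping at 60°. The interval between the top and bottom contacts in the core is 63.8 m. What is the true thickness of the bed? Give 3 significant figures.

True thickness t = h · cos(dip) = 63.8 × cos 60°
t = 63.8 × 0.5000 = 31.900 m

31.9 m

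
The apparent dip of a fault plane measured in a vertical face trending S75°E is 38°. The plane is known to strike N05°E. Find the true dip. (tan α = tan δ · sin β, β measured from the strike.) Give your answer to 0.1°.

The section is 80° from the strike.
tan(true dip) = tan 38° / sin 80° = 0.7933
true dip = arctan 0.7933 = 38.43°

38.4°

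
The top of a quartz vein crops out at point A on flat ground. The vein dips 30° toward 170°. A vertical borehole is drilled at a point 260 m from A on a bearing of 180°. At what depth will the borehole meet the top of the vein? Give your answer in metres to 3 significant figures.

The hole lies 10° from the dip direction, so the down-dip offset is 260 × cos 10° = 256.05 m.
Depth = down-dip offset × tan(dip) = 256.05 × tan 30° = 256.05 × 0.5774
Depth = 147.83 m

148 m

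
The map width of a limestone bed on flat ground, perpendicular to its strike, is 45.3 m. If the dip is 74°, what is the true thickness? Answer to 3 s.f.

43.5 m

True thickness t = w · sin(dip) = 45.3 × sin 74°
t = 45.3 × 0.9613 = 43.545 m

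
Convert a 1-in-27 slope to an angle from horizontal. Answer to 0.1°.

tan θ = 1/27 = 0.0370
θ = arctan(0.0370) = 2.12°

2.1°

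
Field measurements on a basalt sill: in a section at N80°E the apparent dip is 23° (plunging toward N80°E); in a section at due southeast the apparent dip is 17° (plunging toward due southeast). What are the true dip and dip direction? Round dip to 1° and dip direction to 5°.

true dip 23°, dip direction 090°

The two traces are lines in the plane: v₁ = (sin 80°·cos 23°, cos 80°·cos 23°, −sin 23°), v₂ = (sin 135°·cos 17°, cos 135°·cos 17°, −sin 17°).
n = v₁ × v₂ = (0.311, -0.001, 0.721) (taken with n_z > 0).
tan δ = √(n_x²+n_y²)/n_z = 0.311/0.721, so δ = 23.3°.
The horizontal component of n points toward azimuth atan2(n_x, n_y) = 90°, the dip direction.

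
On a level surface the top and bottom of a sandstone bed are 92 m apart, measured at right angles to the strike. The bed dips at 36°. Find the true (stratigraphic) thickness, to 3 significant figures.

54.1 m

True thickness t = w · sin(dip) = 92 × sin 36°
t = 92 × 0.5878 = 54.076 m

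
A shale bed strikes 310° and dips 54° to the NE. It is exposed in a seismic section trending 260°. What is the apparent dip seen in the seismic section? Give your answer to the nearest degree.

The strike is 310° and the section trends 260°; the acute angle between them is β = 50°.
tan(apparent dip) = tan 54° · sin 50° = 1.0544
α = arctan(1.0544) = 46.52°

47°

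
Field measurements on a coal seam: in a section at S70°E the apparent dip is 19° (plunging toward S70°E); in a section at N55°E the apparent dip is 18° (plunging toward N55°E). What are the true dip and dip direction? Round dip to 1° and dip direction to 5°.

true dip 21°, dip direction 085°

The two traces are lines in the plane: v₁ = (sin 110°·cos 19°, cos 110°·cos 19°, −sin 19°), v₂ = (sin 55°·cos 18°, cos 55°·cos 18°, −sin 18°).
The plane normal is n = v₁ × v₂ ∝ (0.278, 0.021, 0.737).
Dip δ = arctan(|n_h|/n_z) = arctan(0.278/0.737) = 20.7°.
The horizontal component of n points toward azimuth atan2(n_x, n_y) = 86°, the dip direction.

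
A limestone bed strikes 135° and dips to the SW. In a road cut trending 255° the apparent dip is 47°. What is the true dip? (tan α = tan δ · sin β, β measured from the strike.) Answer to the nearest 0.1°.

51.1°

β = acute angle between strike 135° and section 255° = 60°.
tan(true dip) = tan 47° / sin 60° = 1.2383
true dip = arctan 1.2383 = 51.08°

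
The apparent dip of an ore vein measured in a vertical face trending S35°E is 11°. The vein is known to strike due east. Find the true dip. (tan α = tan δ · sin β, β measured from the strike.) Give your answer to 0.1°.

13.3°

The section is 55° from the strike.
tan(true dip) = tan 11° / sin 55° = 0.2373
true dip = arctan 0.2373 = 13.35°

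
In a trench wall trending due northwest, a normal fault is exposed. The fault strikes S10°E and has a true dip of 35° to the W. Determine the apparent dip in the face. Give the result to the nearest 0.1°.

Angle between strike (S10°E) and section (due northwest): β = 35°.
tan(apparent dip) = tan 35° · sin 35° = 0.4016
α = arctan(0.4016) = 21.88°

21.9°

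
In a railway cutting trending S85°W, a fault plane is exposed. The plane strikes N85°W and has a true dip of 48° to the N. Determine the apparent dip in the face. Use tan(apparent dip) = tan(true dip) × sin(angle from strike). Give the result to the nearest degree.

The strike is N85°W and the section trends S85°W; the acute angle between them is β = 10°.
tan α = tan 48° × sin 10° = 1.1106 × 0.1736 = 0.1929
α = arctan(0.1929) = 10.92°

11°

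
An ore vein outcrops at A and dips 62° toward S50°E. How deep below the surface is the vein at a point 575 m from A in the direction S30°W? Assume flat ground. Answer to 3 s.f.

The hole lies 80° from the dip direction, so the down-dip offset is 575 × cos 80° = 99.85 m.
Depth = down-dip offset × tan(dip) = 99.85 × tan 62° = 99.85 × 1.8807
Depth = 187.79 m

188 m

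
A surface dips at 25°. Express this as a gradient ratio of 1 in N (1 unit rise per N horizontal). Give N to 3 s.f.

1 : N means tan θ = 1/N, so N = 1/tan 25° = 1/0.4663

1 in 2.14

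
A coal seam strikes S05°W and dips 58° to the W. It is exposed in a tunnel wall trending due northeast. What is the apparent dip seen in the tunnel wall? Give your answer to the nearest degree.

The strike is S05°W and the section trends due northeast; the acute angle between them is β = 40°.
tan α = tan 58° × sin 40° = 1.6003 × 0.6428 = 1.0287
apparent dip = arctan 1.0287 = 45.81°

46°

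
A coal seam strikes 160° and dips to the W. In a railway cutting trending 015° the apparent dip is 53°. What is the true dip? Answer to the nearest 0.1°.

The section is 35° from the strike.
tan(true dip) = tan 53° / sin 35° = 2.3136
δ = arctan(2.3136) = 66.62°

66.6°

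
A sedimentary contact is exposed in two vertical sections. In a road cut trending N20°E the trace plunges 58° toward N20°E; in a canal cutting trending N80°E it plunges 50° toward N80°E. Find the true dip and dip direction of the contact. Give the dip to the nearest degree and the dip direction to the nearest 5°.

true dip 59°, dip direction 035°

Each apparent-dip line lies in the plane. As unit vectors (x east, y north, z up), v₁ plunges 58°→N20°E and v₂ plunges 50°→N80°E.
Cross product v₁ × v₂ gives the pole to the plane: n ∝ (0.287, 0.398, 0.295).
Dip δ = arctan(|n_h|/n_z) = arctan(0.491/0.295) = 59.0°.
Dip direction = azimuth of (n_x, n_y) = atan2(0.287, 0.398) = 36°.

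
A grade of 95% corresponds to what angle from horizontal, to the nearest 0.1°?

tan θ = 95/100 = 0.9500
θ = arctan(0.9500) = 43.53°

43.5°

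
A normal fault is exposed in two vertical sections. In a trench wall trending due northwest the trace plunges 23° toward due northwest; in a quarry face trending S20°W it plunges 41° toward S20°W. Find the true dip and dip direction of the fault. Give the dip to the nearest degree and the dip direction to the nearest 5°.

Represent each trace as a vector plunging at its apparent dip toward its trend (east-north-up frame): v₁ = (-0.651, 0.651, -0.391), v₂ = (-0.258, -0.709, -0.656).
n = v₁ × v₂ = (-0.704, -0.326, 0.630) (taken with n_z > 0).
tan δ = √(n_x²+n_y²)/n_z = 0.776/0.630, so δ = 50.9°.
The horizontal component of n points toward azimuth atan2(n_x, n_y) = 245°, the dip direction.

true dip 51°, dip direction 245°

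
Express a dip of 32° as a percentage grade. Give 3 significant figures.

grade % = 100 × tan 32° = 100 × 0.6249

62.5%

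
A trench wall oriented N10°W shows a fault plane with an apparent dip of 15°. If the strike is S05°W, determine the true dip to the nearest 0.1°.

46.0°

β = acute angle between strike S05°W and section N10°W = 15°.
tan(true dip) = tan 15° / sin 15° = 1.0353
true dip = arctan 1.0353 = 45.99°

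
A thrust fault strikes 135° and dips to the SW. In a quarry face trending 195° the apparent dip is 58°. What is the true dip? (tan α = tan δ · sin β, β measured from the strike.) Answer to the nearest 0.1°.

61.6°

The section is 60° from the strike.
tan δ = tan α / sin β = tan 58° / sin 60° = 1.6003 / 0.8660 = 1.8479
true dip = arctan 1.8479 = 61.58°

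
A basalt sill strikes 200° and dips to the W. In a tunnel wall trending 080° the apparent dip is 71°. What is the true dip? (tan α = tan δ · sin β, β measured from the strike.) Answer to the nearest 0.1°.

β = acute angle between strike 200° and section 080° = 60°.
tan δ = tan α / sin β = tan 71° / sin 60° = 2.9042 / 0.8660 = 3.3535
true dip = arctan 3.3535 = 73.40°

73.4°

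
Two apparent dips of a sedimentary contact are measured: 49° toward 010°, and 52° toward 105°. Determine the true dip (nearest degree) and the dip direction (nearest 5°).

Each apparent-dip line lies in the plane. As unit vectors (x east, y north, z up), v₁ plunges 49°→010° and v₂ plunges 52°→105°.
Cross product v₁ × v₂ gives the pole to the plane: n ∝ (0.629, 0.359, 0.402).
True dip = arccos(n_z / |n|) = arccos(0.4855) = 61.0°.
Dip direction = atan2(0.629, 0.359) = 60° (azimuth of n's horizontal projection).

true dip 61°, dip direction 060°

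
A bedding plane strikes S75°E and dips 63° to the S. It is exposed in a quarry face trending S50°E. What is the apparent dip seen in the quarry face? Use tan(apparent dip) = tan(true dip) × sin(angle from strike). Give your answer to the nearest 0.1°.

Angle between strike (S75°E) and section (S50°E): β = 25°.
tan α = tan 63° × sin 25° = 1.9626 × 0.4226 = 0.8294
α = arctan(0.8294) = 39.67°

39.7°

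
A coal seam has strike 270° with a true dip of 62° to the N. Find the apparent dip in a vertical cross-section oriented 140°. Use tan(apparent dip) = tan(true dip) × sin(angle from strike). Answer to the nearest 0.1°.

The section lies 50° from the strike.
tan α = tan 62° × sin 50° = 1.8807 × 0.7660 = 1.4407
α = arctan(1.4407) = 55.24°

55.2°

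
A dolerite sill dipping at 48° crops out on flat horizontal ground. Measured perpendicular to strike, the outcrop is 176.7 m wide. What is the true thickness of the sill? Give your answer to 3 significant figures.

131 m

True thickness t = w · sin(dip) = 176.7 × sin 48°
t = 176.7 × 0.7431 = 131.314 m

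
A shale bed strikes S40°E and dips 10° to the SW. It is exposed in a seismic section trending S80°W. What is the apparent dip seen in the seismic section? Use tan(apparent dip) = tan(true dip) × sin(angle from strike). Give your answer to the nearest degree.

The strike is S40°E and the section trends S80°W; the acute angle between them is β = 60°.
tan α = tan 10° × sin 60° = 0.1763 × 0.8660 = 0.1527
apparent dip = arctan 0.1527 = 8.68°

9°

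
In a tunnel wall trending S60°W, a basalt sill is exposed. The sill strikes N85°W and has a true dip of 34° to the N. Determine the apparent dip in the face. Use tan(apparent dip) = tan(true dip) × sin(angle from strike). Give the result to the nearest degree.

Angle between strike (N85°W) and section (S60°W): β = 35°.
tan(apparent dip) = tan 34° · sin 35° = 0.3869
apparent dip = arctan 0.3869 = 21.15°

21°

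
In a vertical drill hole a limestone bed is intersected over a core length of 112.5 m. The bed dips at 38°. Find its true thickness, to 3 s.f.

True thickness t = h · cos(dip) = 112.5 × cos 38°
t = 112.5 × 0.7880 = 88.651 m

88.7 m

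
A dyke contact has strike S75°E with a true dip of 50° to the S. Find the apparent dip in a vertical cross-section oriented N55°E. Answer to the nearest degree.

The section lies 50° from the strike.
tan(apparent dip) = tan 50° · sin 50° = 0.9129
apparent dip = arctan 0.9129 = 42.39°

42°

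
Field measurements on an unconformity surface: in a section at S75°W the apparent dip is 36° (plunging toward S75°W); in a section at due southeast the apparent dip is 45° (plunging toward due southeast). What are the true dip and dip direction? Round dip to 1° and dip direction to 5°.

true dip 60°, dip direction 190°

Represent each trace as a vector plunging at its apparent dip toward its trend (east-north-up frame): v₁ = (-0.781, -0.209, -0.588), v₂ = (0.500, -0.500, -0.707).
The plane normal is n = v₁ × v₂ ∝ (-0.146, -0.846, 0.495).
True dip = arccos(n_z / |n|) = arccos(0.4996) = 60.0°.
Dip direction = azimuth of (n_x, n_y) = atan2(-0.146, -0.846) = 190°.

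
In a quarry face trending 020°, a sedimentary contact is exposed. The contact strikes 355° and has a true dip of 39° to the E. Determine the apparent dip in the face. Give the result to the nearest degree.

19°

Angle between strike (355°) and section (020°): β = 25°.
tan α = tan 39° × sin 25° = 0.8098 × 0.4226 = 0.3422
α = arctan(0.3422) = 18.89°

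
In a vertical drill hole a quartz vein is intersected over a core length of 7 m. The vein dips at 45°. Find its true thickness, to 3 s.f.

4.95 m

True thickness t = h · cos(dip) = 7 × cos 45°
t = 7 × 0.7071 = 4.950 m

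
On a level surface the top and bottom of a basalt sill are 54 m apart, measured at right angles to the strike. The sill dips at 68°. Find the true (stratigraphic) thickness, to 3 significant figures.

50.1 m

True thickness t = w · sin(dip) = 54 × sin 68°
t = 54 × 0.9272 = 50.068 m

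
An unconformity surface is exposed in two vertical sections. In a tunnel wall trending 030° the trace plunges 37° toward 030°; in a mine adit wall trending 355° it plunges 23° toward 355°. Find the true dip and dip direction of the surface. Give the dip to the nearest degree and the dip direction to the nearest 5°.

The two traces are lines in the plane: v₁ = (sin 30°·cos 37°, cos 30°·cos 37°, −sin 37°), v₂ = (sin 355°·cos 23°, cos 355°·cos 23°, −sin 23°).
The plane normal is n = v₁ × v₂ ∝ (0.282, 0.204, 0.422).
Dip δ = arctan(|n_h|/n_z) = arctan(0.348/0.422) = 39.5°.
The horizontal component of n points toward azimuth atan2(n_x, n_y) = 54°, the dip direction.

true dip 40°, dip direction 055°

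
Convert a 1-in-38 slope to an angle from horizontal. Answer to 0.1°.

tan θ = 1/38 = 0.0263
θ = arctan(0.0263) = 1.51°

1.5°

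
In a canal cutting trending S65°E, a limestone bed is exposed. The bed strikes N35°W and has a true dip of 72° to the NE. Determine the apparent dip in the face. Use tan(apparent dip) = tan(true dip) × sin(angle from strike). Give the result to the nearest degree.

Angle between strike (N35°W) and section (S65°E): β = 30°.
tan α = tan 72° × sin 30° = 3.0777 × 0.5000 = 1.5388
apparent dip = arctan 1.5388 = 56.98°

57°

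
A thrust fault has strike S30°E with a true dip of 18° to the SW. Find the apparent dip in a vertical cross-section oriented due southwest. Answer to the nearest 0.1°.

17.4°

The section lies 75° from the strike.
tan(apparent dip) = tan 18° · sin 75° = 0.3138
α = arctan(0.3138) = 17.42°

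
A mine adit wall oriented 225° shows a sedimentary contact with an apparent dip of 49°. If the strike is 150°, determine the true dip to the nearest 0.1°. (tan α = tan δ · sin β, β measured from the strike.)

50.0°

β = acute angle between strike 150° and section 225° = 75°.
tan δ = tan α / sin β = tan 49° / sin 75° = 1.1504 / 0.9659 = 1.1909
true dip = arctan 1.1909 = 49.98°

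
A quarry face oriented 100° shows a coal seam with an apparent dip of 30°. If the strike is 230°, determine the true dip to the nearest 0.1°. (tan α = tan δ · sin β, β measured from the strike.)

β = acute angle between strike 230° and section 100° = 50°.
tan δ = tan α / sin β = tan 30° / sin 50° = 0.5774 / 0.7660 = 0.7537
δ = arctan(0.7537) = 37.00°

37.0°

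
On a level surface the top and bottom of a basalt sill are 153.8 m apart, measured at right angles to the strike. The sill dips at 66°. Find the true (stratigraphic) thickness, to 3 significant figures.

True thickness t = w · sin(dip) = 153.8 × sin 66°
t = 153.8 × 0.9135 = 140.503 m

141 m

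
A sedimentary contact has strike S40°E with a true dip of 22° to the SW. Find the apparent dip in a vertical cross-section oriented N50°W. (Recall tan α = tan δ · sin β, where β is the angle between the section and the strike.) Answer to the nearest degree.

4°

The strike is S40°E and the section trends N50°W; the acute angle between them is β = 10°.
tan(apparent dip) = tan 22° · sin 10° = 0.0702
apparent dip = arctan 0.0702 = 4.01°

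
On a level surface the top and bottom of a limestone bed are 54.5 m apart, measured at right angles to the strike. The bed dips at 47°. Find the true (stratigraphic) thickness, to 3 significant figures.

True thickness t = w · sin(dip) = 54.5 × sin 47°
t = 54.5 × 0.7314 = 39.859 m

39.9 m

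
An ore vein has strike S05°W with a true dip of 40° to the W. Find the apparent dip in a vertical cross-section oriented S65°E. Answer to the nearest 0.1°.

The section lies 70° from the strike.
tan(apparent dip) = tan 40° · sin 70° = 0.7885
apparent dip = arctan 0.7885 = 38.26°

38.3°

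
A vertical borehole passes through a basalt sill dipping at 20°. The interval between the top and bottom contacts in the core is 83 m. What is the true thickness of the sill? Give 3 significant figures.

78.0 m

True thickness t = h · cos(dip) = 83 × cos 20°
t = 83 × 0.9397 = 77.994 m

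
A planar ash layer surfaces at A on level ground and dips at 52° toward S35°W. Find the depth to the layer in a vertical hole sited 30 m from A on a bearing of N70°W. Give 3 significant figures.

9.94 m

The hole lies 75° from the dip direction, so the down-dip offset is 30 × cos 75° = 7.76 m.
Depth = down-dip offset × tan(dip) = 7.76 × tan 52° = 7.76 × 1.2799
Depth = 9.94 m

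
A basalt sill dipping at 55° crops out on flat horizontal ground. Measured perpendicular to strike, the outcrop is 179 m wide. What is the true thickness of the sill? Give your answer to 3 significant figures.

True thickness t = w · sin(dip) = 179 × sin 55°
t = 179 × 0.8192 = 146.628 m

147 m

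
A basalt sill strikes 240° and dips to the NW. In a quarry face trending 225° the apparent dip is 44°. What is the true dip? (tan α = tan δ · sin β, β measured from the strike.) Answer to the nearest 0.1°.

The section is 15° from the strike.
tan δ = tan α / sin β = tan 44° / sin 15° = 0.9657 / 0.2588 = 3.7311
δ = arctan(3.7311) = 75.00°

75.0°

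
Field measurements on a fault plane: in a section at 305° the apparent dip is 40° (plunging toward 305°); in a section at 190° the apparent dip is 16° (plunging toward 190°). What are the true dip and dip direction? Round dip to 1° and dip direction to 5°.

The two traces are lines in the plane: v₁ = (sin 305°·cos 40°, cos 305°·cos 40°, −sin 40°), v₂ = (sin 190°·cos 16°, cos 190°·cos 16°, −sin 16°).
The plane normal is n = v₁ × v₂ ∝ (-0.730, -0.066, 0.667).
tan δ = √(n_x²+n_y²)/n_z = 0.733/0.667, so δ = 47.7°.
Dip direction = azimuth of (n_x, n_y) = atan2(-0.730, -0.066) = 265°.

true dip 48°, dip direction 265°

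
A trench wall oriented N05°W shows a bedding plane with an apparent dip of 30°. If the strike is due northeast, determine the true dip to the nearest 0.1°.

β = acute angle between strike due northeast and section N05°W = 50°.
tan δ = tan α / sin β = tan 30° / sin 50° = 0.5774 / 0.7660 = 0.7537
δ = arctan(0.7537) = 37.00°

37.0°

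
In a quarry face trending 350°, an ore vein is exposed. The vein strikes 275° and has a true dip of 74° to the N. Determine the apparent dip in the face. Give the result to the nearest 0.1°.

73.5°

Angle between strike (275°) and section (350°): β = 75°.
tan(apparent dip) = tan 74° · sin 75° = 3.3686
apparent dip = arctan 3.3686 = 73.47°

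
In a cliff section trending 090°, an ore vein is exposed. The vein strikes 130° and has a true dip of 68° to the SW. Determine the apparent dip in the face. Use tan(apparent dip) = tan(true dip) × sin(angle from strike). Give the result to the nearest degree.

The strike is 130° and the section trends 090°; the acute angle between them is β = 40°.
tan(apparent dip) = tan 68° · sin 40° = 1.5910
α = arctan(1.5910) = 57.85°

58°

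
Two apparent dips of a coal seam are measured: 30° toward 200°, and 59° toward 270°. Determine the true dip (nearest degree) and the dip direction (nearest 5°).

Each apparent-dip line lies in the plane. As unit vectors (x east, y north, z up), v₁ plunges 30°→200° and v₂ plunges 59°→270°.
n = v₁ × v₂ = (-0.698, -0.004, 0.419) (taken with n_z > 0).
True dip = arccos(n_z / |n|) = arccos(0.5150) = 59.0°.
Dip direction = azimuth of (n_x, n_y) = atan2(-0.698, -0.004) = 270°.

true dip 59°, dip direction 270°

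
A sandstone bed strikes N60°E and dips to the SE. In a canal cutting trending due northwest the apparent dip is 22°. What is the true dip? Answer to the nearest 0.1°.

β = acute angle between strike N60°E and section due northwest = 75°.
tan(true dip) = tan 22° / sin 75° = 0.4183
δ = arctan(0.4183) = 22.70°

22.7°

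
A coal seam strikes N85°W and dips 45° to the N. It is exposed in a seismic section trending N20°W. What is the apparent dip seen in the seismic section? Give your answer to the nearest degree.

42°

Angle between strike (N85°W) and section (N20°W): β = 65°.
tan(apparent dip) = tan 45° · sin 65° = 0.9063
apparent dip = arctan 0.9063 = 42.19°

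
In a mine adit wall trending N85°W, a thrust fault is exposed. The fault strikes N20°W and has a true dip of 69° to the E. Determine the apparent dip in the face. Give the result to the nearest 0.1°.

67.0°

The strike is N20°W and the section trends N85°W; the acute angle between them is β = 65°.
tan α = tan 69° × sin 65° = 2.6051 × 0.9063 = 2.3610
apparent dip = arctan 2.3610 = 67.05°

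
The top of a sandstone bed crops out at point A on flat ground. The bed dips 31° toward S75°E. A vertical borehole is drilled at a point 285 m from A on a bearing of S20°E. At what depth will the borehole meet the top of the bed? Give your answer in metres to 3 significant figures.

98.2 m

The hole lies 55° from the dip direction, so the down-dip offset is 285 × cos 55° = 163.47 m.
Depth = down-dip offset × tan(dip) = 163.47 × tan 31° = 163.47 × 0.6009
Depth = 98.22 m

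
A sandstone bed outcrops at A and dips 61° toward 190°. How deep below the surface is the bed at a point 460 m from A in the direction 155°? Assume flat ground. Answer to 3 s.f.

The hole lies 35° from the dip direction, so the down-dip offset is 460 × cos 35° = 376.81 m.
Depth = down-dip offset × tan(dip) = 376.81 × tan 61° = 376.81 × 1.8040
Depth = 679.78 m

680 m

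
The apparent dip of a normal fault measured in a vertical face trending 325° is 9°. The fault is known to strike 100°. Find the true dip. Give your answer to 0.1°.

12.6°

The section is 45° from the strike.
tan δ = tan α / sin β = tan 9° / sin 45° = 0.1584 / 0.7071 = 0.2240
δ = arctan(0.2240) = 12.63°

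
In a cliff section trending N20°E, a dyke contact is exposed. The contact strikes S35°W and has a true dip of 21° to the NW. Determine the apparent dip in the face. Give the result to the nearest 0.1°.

The strike is S35°W and the section trends N20°E; the acute angle between them is β = 15°.
tan(apparent dip) = tan 21° · sin 15° = 0.0994
apparent dip = arctan 0.0994 = 5.67°

5.7°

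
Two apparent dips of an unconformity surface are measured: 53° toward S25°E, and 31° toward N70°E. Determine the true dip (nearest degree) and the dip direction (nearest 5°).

true dip 55°, dip direction 135°

The two traces are lines in the plane: v₁ = (sin 155°·cos 53°, cos 155°·cos 53°, −sin 53°), v₂ = (sin 70°·cos 31°, cos 70°·cos 31°, −sin 31°).
n = v₁ × v₂ = (0.515, -0.512, 0.514) (taken with n_z > 0).
tan δ = √(n_x²+n_y²)/n_z = 0.726/0.514, so δ = 54.7°.
Dip direction = azimuth of (n_x, n_y) = atan2(0.515, -0.512) = 135°.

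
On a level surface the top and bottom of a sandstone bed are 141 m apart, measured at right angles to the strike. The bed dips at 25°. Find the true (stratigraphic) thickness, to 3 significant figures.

True thickness t = w · sin(dip) = 141 × sin 25°
t = 141 × 0.4226 = 59.589 m

59.6 m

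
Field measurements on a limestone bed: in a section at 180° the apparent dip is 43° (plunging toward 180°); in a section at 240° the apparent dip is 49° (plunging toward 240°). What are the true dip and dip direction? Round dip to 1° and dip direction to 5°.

true dip 51°, dip direction 220°

Each apparent-dip line lies in the plane. As unit vectors (x east, y north, z up), v₁ plunges 43°→180° and v₂ plunges 49°→240°.
The plane normal is n = v₁ × v₂ ∝ (-0.328, -0.387, 0.416).
tan δ = √(n_x²+n_y²)/n_z = 0.508/0.416, so δ = 50.7°.
The horizontal component of n points toward azimuth atan2(n_x, n_y) = 220°, the dip direction.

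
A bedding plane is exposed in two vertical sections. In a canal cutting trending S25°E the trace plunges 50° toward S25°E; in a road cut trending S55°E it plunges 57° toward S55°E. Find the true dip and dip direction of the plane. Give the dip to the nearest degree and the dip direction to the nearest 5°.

true dip 57°, dip direction 115°

The two traces are lines in the plane: v₁ = (sin 155°·cos 50°, cos 155°·cos 50°, −sin 50°), v₂ = (sin 125°·cos 57°, cos 125°·cos 57°, −sin 57°).
The plane normal is n = v₁ × v₂ ∝ (0.249, -0.114, 0.175).
True dip = arccos(n_z / |n|) = arccos(0.5383) = 57.4°.
Dip direction = azimuth of (n_x, n_y) = atan2(0.249, -0.114) = 115°.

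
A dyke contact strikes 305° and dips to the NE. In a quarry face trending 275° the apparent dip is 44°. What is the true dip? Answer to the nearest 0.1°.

β = acute angle between strike 305° and section 275° = 30°.
tan(true dip) = tan 44° / sin 30° = 1.9314
δ = arctan(1.9314) = 62.63°

62.6°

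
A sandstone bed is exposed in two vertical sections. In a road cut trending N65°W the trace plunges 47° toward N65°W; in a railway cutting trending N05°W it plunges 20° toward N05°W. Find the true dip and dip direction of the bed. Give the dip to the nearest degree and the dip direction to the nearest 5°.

Each apparent-dip line lies in the plane. As unit vectors (x east, y north, z up), v₁ plunges 47°→N65°W and v₂ plunges 20°→N05°W.
n = v₁ × v₂ = (-0.586, 0.152, 0.555) (taken with n_z > 0).
tan δ = √(n_x²+n_y²)/n_z = 0.605/0.555, so δ = 47.5°.
Dip direction = atan2(-0.586, 0.152) = 284° (azimuth of n's horizontal projection).

true dip 47°, dip direction 285°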